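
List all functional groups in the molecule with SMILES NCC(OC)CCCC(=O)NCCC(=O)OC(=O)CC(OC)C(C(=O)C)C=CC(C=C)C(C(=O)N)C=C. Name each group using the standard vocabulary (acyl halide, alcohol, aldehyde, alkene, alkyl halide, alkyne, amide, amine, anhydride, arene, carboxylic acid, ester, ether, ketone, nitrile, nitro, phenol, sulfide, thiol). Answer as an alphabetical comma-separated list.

Reading the structure from left to right:
  H2NCH2: –NH2 on an sp³ carbon with no adjacent C=O → amine.
  CH(OCH3): pendant –OCH3: C–O–C with sp³ C, no adjacent C=O → ether.
  CH2CONHCH2: –C(=O)–N– linkage → amide (the N is not an amine).
  CH2CO-O-COCH2: two acyl groups sharing one oxygen, –C(=O)–O–C(=O)– → anhydride.
  CH(OCH3): pendant –OCH3: C–O–C with sp³ C, no adjacent C=O → ether.
  CH(COCH3): pendant –COCH3: carbonyl C bonded to two carbons → ketone.
  CH=CH: C=C double bond → alkene.
  CH(CH=CH2): pendant –CH=CH2: C=C double bond → alkene.
  CH(CONH2): pendant –CONH2: carbonyl C bonded to C and N → amide.
  CH=CH2: C=C double bond → alkene.

alkene, amide, amine, anhydride, ether, ketone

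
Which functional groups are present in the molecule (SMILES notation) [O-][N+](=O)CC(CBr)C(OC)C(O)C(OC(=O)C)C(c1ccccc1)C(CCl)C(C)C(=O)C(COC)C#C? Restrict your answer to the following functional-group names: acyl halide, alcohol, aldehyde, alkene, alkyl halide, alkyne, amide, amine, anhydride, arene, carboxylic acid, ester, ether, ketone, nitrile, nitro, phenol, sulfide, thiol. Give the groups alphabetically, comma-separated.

alcohol, alkyl halide, alkyne, arene, ester, ether, ketone, nitro

–NO2 on carbon → nitro group.
pendant –CH2X: halogen on sp³ carbon → alkyl halide.
pendant –OCH3: C–O–C with sp³ C, no adjacent C=O → ether.
–OH on an sp³ carbon → alcohol (secondary).
pendant –OC(=O)CH3: an acyloxy group → ester.
pendant –C6H5: benzene ring → arene.
pendant –CH2X: halogen on sp³ carbon → alkyl halide.
–C(=O)– with carbon on both sides → ketone.
pendant –CH2OCH3: C–O–C linkage → ether.
C≡C triple bond → alkyne.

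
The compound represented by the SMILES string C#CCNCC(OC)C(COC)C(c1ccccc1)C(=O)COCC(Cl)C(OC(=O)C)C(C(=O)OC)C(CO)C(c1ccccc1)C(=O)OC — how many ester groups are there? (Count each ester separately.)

3

C≡C triple bond → alkyne.
C–N–C with sp³ carbons and no adjacent C=O → amine (secondary).
pendant –OCH3: C–O–C with sp³ C, no adjacent C=O → ether.
pendant –CH2OCH3: C–O–C linkage → ether.
pendant –C6H5: benzene ring → arene.
–C(=O)– with carbon on both sides → ketone.
C–O–C with sp³ carbons on both sides and no adjacent C=O → ether.
halogen on an sp³ carbon → alkyl halide.
pendant –OC(=O)CH3: an acyloxy group → ester.
pendant –COOCH3: carbonyl C bonded to C and –OCH3 → ester.
pendant –CH2OH on an sp³ backbone C → alcohol.
pendant –C6H5: benzene ring → arene.
–C(=O)OCH3: carbonyl C bonded to C and to –OCH3 → ester (not ketone + ether).
Ester appears at: CH(OCOCH3), CH(COOCH3), COOCH3 → 3.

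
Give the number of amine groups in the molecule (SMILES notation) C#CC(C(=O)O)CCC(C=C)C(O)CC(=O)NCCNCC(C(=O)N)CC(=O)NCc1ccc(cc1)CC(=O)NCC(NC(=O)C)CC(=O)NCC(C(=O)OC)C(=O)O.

C≡C triple bond → alkyne.
pendant –COOH: carbonyl C bonded to C and –OH → carboxylic acid.
pendant –CH=CH2: C=C double bond → alkene.
–OH on an sp³ carbon → alcohol (secondary).
–C(=O)–N– linkage → amide (the N is not an amine).
C–N–C with sp³ carbons and no adjacent C=O → amine (secondary).
pendant –CONH2: carbonyl C bonded to C and N → amide.
–C(=O)–N– linkage → amide (the N is not an amine).
para-disubstituted benzene ring → arene.
–C(=O)–N– linkage → amide (the N is not an amine).
pendant –NHC(=O)CH3: N bonded to a carbonyl → amide (not amine).
–C(=O)–N– linkage → amide (the N is not an amine).
pendant –COOCH3: carbonyl C bonded to C and –OCH3 → ester.
–COOH: carbonyl C bonded to –OH and C → carboxylic acid (the –OH is not a separate alcohol).
Amine appears at: CH2NHCH2 → 1.

1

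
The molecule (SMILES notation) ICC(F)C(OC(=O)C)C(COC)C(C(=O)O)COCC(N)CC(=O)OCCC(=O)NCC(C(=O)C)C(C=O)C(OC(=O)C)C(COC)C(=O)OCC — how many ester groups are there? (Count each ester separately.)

halogen on an sp³ carbon → alkyl halide.
halogen on an sp³ carbon → alkyl halide.
pendant –OC(=O)CH3: an acyloxy group → ester.
pendant –CH2OCH3: C–O–C linkage → ether.
pendant –COOH: carbonyl C bonded to C and –OH → carboxylic acid.
C–O–C with sp³ carbons on both sides and no adjacent C=O → ether.
–NH2 on an sp³ carbon with no adjacent C=O → amine.
–C(=O)–O–C with C on the carbonyl side → ester.
–C(=O)–N– linkage → amide (the N is not an amine).
pendant –COCH3: carbonyl C bonded to two carbons → ketone.
pendant –CHO: carbonyl C bonded to C and H → aldehyde.
pendant –OC(=O)CH3: an acyloxy group → ester.
pendant –CH2OCH3: C–O–C linkage → ether.
–C(=O)OCH2CH3: carbonyl C bonded to C and to –OEt → ester.
Ester appears at: CH(OCOCH3), CH2COOCH2, CH(OCOCH3), COOCH2CH3 → 4.

4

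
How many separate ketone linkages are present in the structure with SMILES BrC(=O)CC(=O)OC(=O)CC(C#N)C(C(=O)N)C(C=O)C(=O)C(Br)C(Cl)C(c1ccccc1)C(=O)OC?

1

–C(=O)Br: carbonyl C bonded to C and to a halogen → acyl halide (not alkyl halide).
two acyl groups sharing one oxygen, –C(=O)–O–C(=O)– → anhydride.
pendant –C≡N: nitrile.
pendant –CONH2: carbonyl C bonded to C and N → amide.
pendant –CHO: carbonyl C bonded to C and H → aldehyde.
–C(=O)– with carbon on both sides → ketone.
halogen on an sp³ carbon → alkyl halide.
halogen on an sp³ carbon → alkyl halide.
pendant –C6H5: benzene ring → arene.
–C(=O)OCH3: carbonyl C bonded to C and to –OCH3 → ester (not ketone + ether).
Ketone appears at: CO → 1.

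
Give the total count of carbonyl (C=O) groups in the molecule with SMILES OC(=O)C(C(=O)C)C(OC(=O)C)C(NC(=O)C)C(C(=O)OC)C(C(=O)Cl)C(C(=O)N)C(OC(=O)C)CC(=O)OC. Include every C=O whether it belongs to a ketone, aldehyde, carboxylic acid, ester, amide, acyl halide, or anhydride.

9

HOOC: carboxylic acid, 1 C=O (running total 1).
CH(COCH3): ketone, 1 C=O (running total 2).
CH(OCOCH3): ester, 1 C=O (running total 3).
CH(NHCOCH3): amide, 1 C=O (running total 4).
CH(COOCH3): ester, 1 C=O (running total 5).
CH(COCl): acyl halide, 1 C=O (running total 6).
CH(CONH2): amide, 1 C=O (running total 7).
CH(OCOCH3): ester, 1 C=O (running total 8).
COOCH3: ester, 1 C=O (running total 9).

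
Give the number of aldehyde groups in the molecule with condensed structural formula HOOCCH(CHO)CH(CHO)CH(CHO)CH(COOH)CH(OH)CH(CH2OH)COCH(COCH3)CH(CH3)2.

Reading the structure from left to right:
  HOOC: –COOH: carbonyl C bonded to –OH and C → carboxylic acid (the –OH is not a separate alcohol).
  CH(CHO): pendant –CHO: carbonyl C bonded to C and H → aldehyde.
  CH(CHO): pendant –CHO: carbonyl C bonded to C and H → aldehyde.
  CH(CHO): pendant –CHO: carbonyl C bonded to C and H → aldehyde.
  CH(COOH): pendant –COOH: carbonyl C bonded to C and –OH → carboxylic acid.
  CH(OH): –OH on an sp³ carbon → alcohol (secondary).
  CH(CH2OH): pendant –CH2OH on an sp³ backbone C → alcohol.
  CO: –C(=O)– with carbon on both sides → ketone.
  CH(COCH3): pendant –COCH3: carbonyl C bonded to two carbons → ketone.
Aldehyde appears at: CH(CHO), CH(CHO), CH(CHO) → 3.

3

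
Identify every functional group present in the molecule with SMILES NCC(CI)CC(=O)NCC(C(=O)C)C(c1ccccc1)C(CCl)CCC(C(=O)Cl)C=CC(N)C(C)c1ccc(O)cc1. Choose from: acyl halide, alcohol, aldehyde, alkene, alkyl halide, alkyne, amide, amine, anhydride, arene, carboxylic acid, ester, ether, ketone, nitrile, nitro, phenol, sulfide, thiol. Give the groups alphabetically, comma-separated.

acyl halide, alkene, alkyl halide, amide, amine, arene, ketone, phenol

–NH2 on an sp³ carbon with no adjacent C=O → amine.
pendant –CH2X: halogen on sp³ carbon → alkyl halide.
–C(=O)–N– linkage → amide (the N is not an amine).
pendant –COCH3: carbonyl C bonded to two carbons → ketone.
pendant –C6H5: benzene ring → arene.
pendant –CH2X: halogen on sp³ carbon → alkyl halide.
pendant –C(=O)X: carbonyl C bonded to C and halogen → acyl halide.
C=C double bond → alkene.
–NH2 on an sp³ carbon with no adjacent C=O → amine.
–OH attached directly to an aromatic ring → phenol (not alcohol); the ring itself is an arene.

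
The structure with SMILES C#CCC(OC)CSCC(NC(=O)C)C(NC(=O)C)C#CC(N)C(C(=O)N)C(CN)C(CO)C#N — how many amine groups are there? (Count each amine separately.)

Taking each segment in turn:
  HC≡C: C≡C triple bond → alkyne.
  CH(OCH3): pendant –OCH3: C–O–C with sp³ C, no adjacent C=O → ether.
  CH2SCH2: C–S–C linkage → sulfide (thioether).
  CH(NHCOCH3): pendant –NHC(=O)CH3: N bonded to a carbonyl → amide (not amine).
  CH(NHCOCH3): pendant –NHC(=O)CH3: N bonded to a carbonyl → amide (not amine).
  C≡C: C≡C triple bond → alkyne.
  CH(NH2): –NH2 on an sp³ carbon with no adjacent C=O → amine.
  CH(CONH2): pendant –CONH2: carbonyl C bonded to C and N → amide.
  CH(CH2NH2): pendant –CH2NH2: N on sp³ C, no adjacent C=O → amine.
  CH(CH2OH): pendant –CH2OH on an sp³ backbone C → alcohol.
  CN: –C≡N: carbon triple-bonded to nitrogen → nitrile.
Amine appears at: CH(NH2), CH(CH2NH2) → 2.

2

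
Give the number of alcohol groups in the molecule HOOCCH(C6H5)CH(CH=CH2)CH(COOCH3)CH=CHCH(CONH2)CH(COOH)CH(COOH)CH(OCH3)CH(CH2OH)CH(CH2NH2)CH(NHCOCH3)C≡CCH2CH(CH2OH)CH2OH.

–COOH: carbonyl C bonded to –OH and C → carboxylic acid (the –OH is not a separate alcohol).
pendant –C6H5: benzene ring → arene.
pendant –CH=CH2: C=C double bond → alkene.
pendant –COOCH3: carbonyl C bonded to C and –OCH3 → ester.
C=C double bond → alkene.
pendant –CONH2: carbonyl C bonded to C and N → amide.
pendant –COOH: carbonyl C bonded to C and –OH → carboxylic acid.
pendant –COOH: carbonyl C bonded to C and –OH → carboxylic acid.
pendant –OCH3: C–O–C with sp³ C, no adjacent C=O → ether.
pendant –CH2OH on an sp³ backbone C → alcohol.
pendant –CH2NH2: N on sp³ C, no adjacent C=O → amine.
pendant –NHC(=O)CH3: N bonded to a carbonyl → amide (not amine).
C≡C triple bond → alkyne.
pendant –CH2OH on an sp³ backbone C → alcohol.
–OH on an sp³ carbon → alcohol.
Alcohol appears at: CH(CH2OH), CH(CH2OH), CH2OH → 3.

3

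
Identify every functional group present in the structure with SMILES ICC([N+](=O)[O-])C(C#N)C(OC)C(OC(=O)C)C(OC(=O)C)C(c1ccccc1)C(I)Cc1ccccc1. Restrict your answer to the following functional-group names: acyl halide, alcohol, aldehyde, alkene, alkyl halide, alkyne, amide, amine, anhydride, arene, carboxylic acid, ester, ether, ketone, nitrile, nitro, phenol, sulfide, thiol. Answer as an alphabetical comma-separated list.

Reading the structure from left to right:
  ICH2: halogen on an sp³ carbon → alkyl halide.
  CH(NO2): –NO2 on an sp³ carbon → nitro (the N=O is not a carbonyl).
  CH(CN): pendant –C≡N: nitrile.
  CH(OCH3): pendant –OCH3: C–O–C with sp³ C, no adjacent C=O → ether.
  CH(OCOCH3): pendant –OC(=O)CH3: an acyloxy group → ester.
  CH(OCOCH3): pendant –OC(=O)CH3: an acyloxy group → ester.
  CH(C6H5): pendant –C6H5: benzene ring → arene.
  CH(I): halogen on an sp³ carbon → alkyl halide.
  C6H5: –C6H5 phenyl ring → arene.

alkyl halide, arene, ester, ether, nitrile, nitro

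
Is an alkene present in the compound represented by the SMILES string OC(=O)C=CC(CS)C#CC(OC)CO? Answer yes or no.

–COOH: carbonyl C bonded to –OH and C → carboxylic acid (the –OH is not a separate alcohol).
C=C double bond → alkene.
pendant –CH2SH → thiol.
C≡C triple bond → alkyne.
pendant –OCH3: C–O–C with sp³ C, no adjacent C=O → ether.
–OH on an sp³ carbon → alcohol.
The CH=CH segment supplies the alkene: C=C double bond → alkene.

yes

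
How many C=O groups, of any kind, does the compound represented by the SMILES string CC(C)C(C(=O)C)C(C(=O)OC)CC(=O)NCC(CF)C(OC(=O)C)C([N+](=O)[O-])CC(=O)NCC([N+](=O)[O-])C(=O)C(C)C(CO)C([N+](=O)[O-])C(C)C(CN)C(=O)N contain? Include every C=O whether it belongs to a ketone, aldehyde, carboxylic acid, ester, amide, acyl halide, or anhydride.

7

CH(COCH3): ketone, 1 C=O (running total 1).
CH(COOCH3): ester, 1 C=O (running total 2).
CH2CONHCH2: amide, 1 C=O (running total 3).
CH(OCOCH3): ester, 1 C=O (running total 4).
CH2CONHCH2: amide, 1 C=O (running total 5).
CO: ketone, 1 C=O (running total 6).
CONH2: amide, 1 C=O (running total 7).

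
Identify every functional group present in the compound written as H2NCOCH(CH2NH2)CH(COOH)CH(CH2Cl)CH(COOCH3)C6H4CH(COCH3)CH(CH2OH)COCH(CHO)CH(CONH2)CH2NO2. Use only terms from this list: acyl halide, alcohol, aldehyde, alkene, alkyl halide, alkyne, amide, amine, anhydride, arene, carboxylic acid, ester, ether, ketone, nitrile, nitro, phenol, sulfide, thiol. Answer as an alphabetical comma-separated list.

Reading the structure from left to right:
  H2NCO: –C(=O)NH2: carbonyl C bonded to C and to N → amide (the N is not a separate amine).
  CH(CH2NH2): pendant –CH2NH2: N on sp³ C, no adjacent C=O → amine.
  CH(COOH): pendant –COOH: carbonyl C bonded to C and –OH → carboxylic acid.
  CH(CH2Cl): pendant –CH2X: halogen on sp³ carbon → alkyl halide.
  CH(COOCH3): pendant –COOCH3: carbonyl C bonded to C and –OCH3 → ester.
  C6H4: para-disubstituted benzene ring → arene.
  CH(COCH3): pendant –COCH3: carbonyl C bonded to two carbons → ketone.
  CH(CH2OH): pendant –CH2OH on an sp³ backbone C → alcohol.
  CO: –C(=O)– with carbon on both sides → ketone.
  CH(CHO): pendant –CHO: carbonyl C bonded to C and H → aldehyde.
  CH(CONH2): pendant –CONH2: carbonyl C bonded to C and N → amide.
  CH2NO2: –NO2 on carbon → nitro group.

alcohol, aldehyde, alkyl halide, amide, amine, arene, carboxylic acid, ester, ketone, nitro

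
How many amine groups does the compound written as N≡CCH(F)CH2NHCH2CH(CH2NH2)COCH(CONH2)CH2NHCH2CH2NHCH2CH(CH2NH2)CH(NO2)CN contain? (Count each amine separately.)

5

Reading the structure from left to right:
  N≡C: N≡C–: carbon triple-bonded to nitrogen → nitrile.
  CH(F): halogen on an sp³ carbon → alkyl halide.
  CH2NHCH2: C–N–C with sp³ carbons and no adjacent C=O → amine (secondary).
  CH(CH2NH2): pendant –CH2NH2: N on sp³ C, no adjacent C=O → amine.
  CO: –C(=O)– with carbon on both sides → ketone.
  CH(CONH2): pendant –CONH2: carbonyl C bonded to C and N → amide.
  CH2NHCH2: C–N–C with sp³ carbons and no adjacent C=O → amine (secondary).
  CH2NHCH2: C–N–C with sp³ carbons and no adjacent C=O → amine (secondary).
  CH(CH2NH2): pendant –CH2NH2: N on sp³ C, no adjacent C=O → amine.
  CH(NO2): –NO2 on an sp³ carbon → nitro (the N=O is not a carbonyl).
  CN: –C≡N: carbon triple-bonded to nitrogen → nitrile.
Amine appears at: CH2NHCH2, CH(CH2NH2), CH2NHCH2, CH2NHCH2, CH(CH2NH2) → 5.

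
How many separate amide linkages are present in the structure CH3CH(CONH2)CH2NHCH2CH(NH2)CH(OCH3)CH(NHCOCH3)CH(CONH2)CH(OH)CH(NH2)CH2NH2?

pendant –CONH2: carbonyl C bonded to C and N → amide.
C–N–C with sp³ carbons and no adjacent C=O → amine (secondary).
–NH2 on an sp³ carbon with no adjacent C=O → amine.
pendant –OCH3: C–O–C with sp³ C, no adjacent C=O → ether.
pendant –NHC(=O)CH3: N bonded to a carbonyl → amide (not amine).
pendant –CONH2: carbonyl C bonded to C and N → amide.
–OH on an sp³ carbon → alcohol (secondary).
–NH2 on an sp³ carbon with no adjacent C=O → amine.
–NH2 on an sp³ carbon with no adjacent C=O → amine.
Amide appears at: CH(CONH2), CH(NHCOCH3), CH(CONH2) → 3.

3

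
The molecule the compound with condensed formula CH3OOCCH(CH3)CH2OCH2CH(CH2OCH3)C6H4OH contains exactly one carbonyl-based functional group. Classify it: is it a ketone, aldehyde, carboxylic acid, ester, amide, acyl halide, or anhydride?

The carbonyl is in the CH3OOC segment: CH3O–C(=O)–: carbonyl C bonded to C and to –OCH3 → ester (not ketone + ether).

ester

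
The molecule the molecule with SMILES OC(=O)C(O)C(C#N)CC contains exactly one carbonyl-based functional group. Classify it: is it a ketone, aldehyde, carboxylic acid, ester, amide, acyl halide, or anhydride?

carboxylic acid

The carbonyl is in the HOOC segment: –COOH: carbonyl C bonded to –OH and C → carboxylic acid (the –OH is not a separate alcohol).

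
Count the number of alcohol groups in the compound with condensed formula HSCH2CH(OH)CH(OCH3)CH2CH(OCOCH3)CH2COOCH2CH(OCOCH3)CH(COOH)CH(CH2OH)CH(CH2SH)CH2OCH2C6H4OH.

2

–SH on an sp³ carbon → thiol.
–OH on an sp³ carbon → alcohol (secondary).
pendant –OCH3: C–O–C with sp³ C, no adjacent C=O → ether.
pendant –OC(=O)CH3: an acyloxy group → ester.
–C(=O)–O–C with C on the carbonyl side → ester.
pendant –OC(=O)CH3: an acyloxy group → ester.
pendant –COOH: carbonyl C bonded to C and –OH → carboxylic acid.
pendant –CH2OH on an sp³ backbone C → alcohol.
pendant –CH2SH → thiol.
C–O–C with sp³ carbons on both sides and no adjacent C=O → ether.
–OH attached directly to an aromatic ring → phenol (not alcohol); the ring itself is an arene.
Alcohol appears at: CH(OH), CH(CH2OH) → 2.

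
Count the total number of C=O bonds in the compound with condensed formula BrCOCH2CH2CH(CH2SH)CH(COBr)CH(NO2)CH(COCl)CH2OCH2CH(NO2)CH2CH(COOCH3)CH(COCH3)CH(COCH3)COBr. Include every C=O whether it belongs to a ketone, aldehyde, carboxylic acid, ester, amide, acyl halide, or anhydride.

7

BrCO: acyl halide, 1 C=O (running total 1).
CH(COBr): acyl halide, 1 C=O (running total 2).
CH(COCl): acyl halide, 1 C=O (running total 3).
CH(COOCH3): ester, 1 C=O (running total 4).
CH(COCH3): ketone, 1 C=O (running total 5).
CH(COCH3): ketone, 1 C=O (running total 6).
COBr: acyl halide, 1 C=O (running total 7).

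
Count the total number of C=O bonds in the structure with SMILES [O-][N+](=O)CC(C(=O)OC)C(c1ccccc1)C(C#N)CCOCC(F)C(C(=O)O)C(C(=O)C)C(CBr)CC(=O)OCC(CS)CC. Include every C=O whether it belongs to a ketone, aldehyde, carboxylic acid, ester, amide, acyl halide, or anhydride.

4

CH(COOCH3): ester, 1 C=O (running total 1).
CH(COOH): carboxylic acid, 1 C=O (running total 2).
CH(COCH3): ketone, 1 C=O (running total 3).
CH2COOCH2: ester, 1 C=O (running total 4).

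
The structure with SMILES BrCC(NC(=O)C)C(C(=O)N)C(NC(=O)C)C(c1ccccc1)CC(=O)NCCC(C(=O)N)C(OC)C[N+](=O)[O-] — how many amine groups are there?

Reading the structure from left to right:
  BrCH2: halogen on an sp³ carbon → alkyl halide.
  CH(NHCOCH3): pendant –NHC(=O)CH3: N bonded to a carbonyl → amide (not amine).
  CH(CONH2): pendant –CONH2: carbonyl C bonded to C and N → amide.
  CH(NHCOCH3): pendant –NHC(=O)CH3: N bonded to a carbonyl → amide (not amine).
  CH(C6H5): pendant –C6H5: benzene ring → arene.
  CH2CONHCH2: –C(=O)–N– linkage → amide (the N is not an amine).
  CH(CONH2): pendant –CONH2: carbonyl C bonded to C and N → amide.
  CH(OCH3): pendant –OCH3: C–O–C with sp³ C, no adjacent C=O → ether.
  CH2NO2: –NO2 on carbon → nitro group.
No segment is a amine: CH(NHCOCH3) is amide, not amine; CH(CONH2) is amide, not amine; CH(NHCOCH3) is amide, not amine. → 0.

0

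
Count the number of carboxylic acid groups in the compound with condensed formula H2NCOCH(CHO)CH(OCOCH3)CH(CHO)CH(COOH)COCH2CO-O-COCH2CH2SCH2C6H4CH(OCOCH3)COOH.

2

Working along the chain:
  H2NCO: –C(=O)NH2: carbonyl C bonded to C and to N → amide (the N is not a separate amine).
  CH(CHO): pendant –CHO: carbonyl C bonded to C and H → aldehyde.
  CH(OCOCH3): pendant –OC(=O)CH3: an acyloxy group → ester.
  CH(CHO): pendant –CHO: carbonyl C bonded to C and H → aldehyde.
  CH(COOH): pendant –COOH: carbonyl C bonded to C and –OH → carboxylic acid.
  CO: –C(=O)– with carbon on both sides → ketone.
  CH2CO-O-COCH2: two acyl groups sharing one oxygen, –C(=O)–O–C(=O)– → anhydride.
  CH2SCH2: C–S–C linkage → sulfide (thioether).
  C6H4: para-disubstituted benzene ring → arene.
  CH(OCOCH3): pendant –OC(=O)CH3: an acyloxy group → ester.
  COOH: –COOH: carbonyl C bonded to –OH and C → carboxylic acid (the –OH is not a separate alcohol).
Carboxylic acid appears at: CH(COOH), COOH → 2.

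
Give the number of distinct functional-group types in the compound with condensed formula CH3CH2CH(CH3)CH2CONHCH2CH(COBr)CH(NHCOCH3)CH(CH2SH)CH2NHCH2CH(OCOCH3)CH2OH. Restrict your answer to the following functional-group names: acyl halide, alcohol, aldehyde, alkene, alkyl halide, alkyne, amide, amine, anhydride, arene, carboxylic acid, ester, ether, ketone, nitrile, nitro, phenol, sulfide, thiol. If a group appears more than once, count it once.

Working along the chain:
  CH2CONHCH2: –C(=O)–N– linkage → amide (the N is not an amine).
  CH(COBr): pendant –C(=O)X: carbonyl C bonded to C and halogen → acyl halide.
  CH(NHCOCH3): pendant –NHC(=O)CH3: N bonded to a carbonyl → amide (not amine).
  CH(CH2SH): pendant –CH2SH → thiol.
  CH2NHCH2: C–N–C with sp³ carbons and no adjacent C=O → amine (secondary).
  CH(OCOCH3): pendant –OC(=O)CH3: an acyloxy group → ester.
  CH2OH: –OH on an sp³ carbon → alcohol.
Distinct types present: acyl halide, alcohol, amide, amine, ester, thiol.

6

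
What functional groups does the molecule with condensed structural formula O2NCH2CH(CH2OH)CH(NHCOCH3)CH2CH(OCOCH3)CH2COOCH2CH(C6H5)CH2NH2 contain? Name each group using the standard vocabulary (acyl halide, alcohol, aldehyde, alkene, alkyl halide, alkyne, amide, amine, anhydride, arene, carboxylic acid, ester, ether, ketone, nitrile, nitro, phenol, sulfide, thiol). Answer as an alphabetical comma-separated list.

–NO2 on carbon → nitro group.
pendant –CH2OH on an sp³ backbone C → alcohol.
pendant –NHC(=O)CH3: N bonded to a carbonyl → amide (not amine).
pendant –OC(=O)CH3: an acyloxy group → ester.
–C(=O)–O–C with C on the carbonyl side → ester.
pendant –C6H5: benzene ring → arene.
–NH2 on an sp³ carbon with no adjacent C=O → amine.

alcohol, amide, amine, arene, ester, nitro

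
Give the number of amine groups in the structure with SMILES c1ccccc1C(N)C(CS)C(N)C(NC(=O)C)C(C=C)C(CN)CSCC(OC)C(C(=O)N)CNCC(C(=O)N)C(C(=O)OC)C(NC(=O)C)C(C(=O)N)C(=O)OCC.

4

C6H5– phenyl ring → arene.
–NH2 on an sp³ carbon with no adjacent C=O → amine.
pendant –CH2SH → thiol.
–NH2 on an sp³ carbon with no adjacent C=O → amine.
pendant –NHC(=O)CH3: N bonded to a carbonyl → amide (not amine).
pendant –CH=CH2: C=C double bond → alkene.
pendant –CH2NH2: N on sp³ C, no adjacent C=O → amine.
C–S–C linkage → sulfide (thioether).
pendant –OCH3: C–O–C with sp³ C, no adjacent C=O → ether.
pendant –CONH2: carbonyl C bonded to C and N → amide.
C–N–C with sp³ carbons and no adjacent C=O → amine (secondary).
pendant –CONH2: carbonyl C bonded to C and N → amide.
pendant –COOCH3: carbonyl C bonded to C and –OCH3 → ester.
pendant –NHC(=O)CH3: N bonded to a carbonyl → amide (not amine).
pendant –CONH2: carbonyl C bonded to C and N → amide.
–C(=O)OCH2CH3: carbonyl C bonded to C and to –OEt → ester.
Amine appears at: CH(NH2), CH(NH2), CH(CH2NH2), CH2NHCH2 → 4.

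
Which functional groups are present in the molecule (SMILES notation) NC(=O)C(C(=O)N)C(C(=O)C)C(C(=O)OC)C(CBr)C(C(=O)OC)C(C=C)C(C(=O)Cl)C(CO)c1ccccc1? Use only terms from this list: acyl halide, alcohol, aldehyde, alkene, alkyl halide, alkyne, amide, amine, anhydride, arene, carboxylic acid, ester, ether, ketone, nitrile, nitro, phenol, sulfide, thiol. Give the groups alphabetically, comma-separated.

Working along the chain:
  H2NCO: –C(=O)NH2: carbonyl C bonded to C and to N → amide (the N is not a separate amine).
  CH(CONH2): pendant –CONH2: carbonyl C bonded to C and N → amide.
  CH(COCH3): pendant –COCH3: carbonyl C bonded to two carbons → ketone.
  CH(COOCH3): pendant –COOCH3: carbonyl C bonded to C and –OCH3 → ester.
  CH(CH2Br): pendant –CH2X: halogen on sp³ carbon → alkyl halide.
  CH(COOCH3): pendant –COOCH3: carbonyl C bonded to C and –OCH3 → ester.
  CH(CH=CH2): pendant –CH=CH2: C=C double bond → alkene.
  CH(COCl): pendant –C(=O)X: carbonyl C bonded to C and halogen → acyl halide.
  CH(CH2OH): pendant –CH2OH on an sp³ backbone C → alcohol.
  C6H5: –C6H5 phenyl ring → arene.

acyl halide, alcohol, alkene, alkyl halide, amide, arene, ester, ketone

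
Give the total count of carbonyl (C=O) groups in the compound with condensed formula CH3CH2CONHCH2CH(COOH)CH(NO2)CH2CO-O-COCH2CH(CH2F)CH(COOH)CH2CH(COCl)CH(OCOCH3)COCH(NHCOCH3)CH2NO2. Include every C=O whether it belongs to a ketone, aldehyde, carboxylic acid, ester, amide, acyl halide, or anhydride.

CH2CONHCH2: amide, 1 C=O (running total 1).
CH(COOH): carboxylic acid, 1 C=O (running total 2).
CH2CO-O-COCH2: anhydride, 2 C=O (running total 4).
CH(COOH): carboxylic acid, 1 C=O (running total 5).
CH(COCl): acyl halide, 1 C=O (running total 6).
CH(OCOCH3): ester, 1 C=O (running total 7).
CO: ketone, 1 C=O (running total 8).
CH(NHCOCH3): amide, 1 C=O (running total 9).

9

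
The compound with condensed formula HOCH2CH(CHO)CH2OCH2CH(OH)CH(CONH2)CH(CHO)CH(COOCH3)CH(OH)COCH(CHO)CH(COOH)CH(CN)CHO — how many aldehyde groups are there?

4

Reading the structure from left to right:
  HOCH2: HO– on an sp³ carbon → alcohol.
  CH(CHO): pendant –CHO: carbonyl C bonded to C and H → aldehyde.
  CH2OCH2: C–O–C with sp³ carbons on both sides and no adjacent C=O → ether.
  CH(OH): –OH on an sp³ carbon → alcohol (secondary).
  CH(CONH2): pendant –CONH2: carbonyl C bonded to C and N → amide.
  CH(CHO): pendant –CHO: carbonyl C bonded to C and H → aldehyde.
  CH(COOCH3): pendant –COOCH3: carbonyl C bonded to C and –OCH3 → ester.
  CH(OH): –OH on an sp³ carbon → alcohol (secondary).
  CO: –C(=O)– with carbon on both sides → ketone.
  CH(CHO): pendant –CHO: carbonyl C bonded to C and H → aldehyde.
  CH(COOH): pendant –COOH: carbonyl C bonded to C and –OH → carboxylic acid.
  CH(CN): pendant –C≡N: nitrile.
  CHO: terminal –CHO: carbonyl C bonded to H and C → aldehyde.
Aldehyde appears at: CH(CHO), CH(CHO), CH(CHO), CHO → 4.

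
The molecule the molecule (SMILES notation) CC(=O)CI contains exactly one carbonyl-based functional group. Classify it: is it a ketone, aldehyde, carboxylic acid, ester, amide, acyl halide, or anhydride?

ketone

The carbonyl is in the CO segment: –C(=O)– with carbon on both sides → ketone.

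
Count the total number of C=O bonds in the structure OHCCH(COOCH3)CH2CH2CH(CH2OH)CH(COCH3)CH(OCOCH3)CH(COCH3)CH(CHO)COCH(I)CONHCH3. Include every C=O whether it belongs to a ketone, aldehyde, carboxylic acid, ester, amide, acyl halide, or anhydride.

8

OHC: aldehyde, 1 C=O (running total 1).
CH(COOCH3): ester, 1 C=O (running total 2).
CH(COCH3): ketone, 1 C=O (running total 3).
CH(OCOCH3): ester, 1 C=O (running total 4).
CH(COCH3): ketone, 1 C=O (running total 5).
CH(CHO): aldehyde, 1 C=O (running total 6).
CO: ketone, 1 C=O (running total 7).
CONHCH3: amide, 1 C=O (running total 8).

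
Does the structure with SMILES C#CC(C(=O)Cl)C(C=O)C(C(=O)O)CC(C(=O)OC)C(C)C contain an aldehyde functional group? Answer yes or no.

yes

C≡C triple bond → alkyne.
pendant –C(=O)X: carbonyl C bonded to C and halogen → acyl halide.
pendant –CHO: carbonyl C bonded to C and H → aldehyde.
pendant –COOH: carbonyl C bonded to C and –OH → carboxylic acid.
pendant –COOCH3: carbonyl C bonded to C and –OCH3 → ester.
The CH(CHO) segment supplies the aldehyde: pendant –CHO: carbonyl C bonded to C and H → aldehyde.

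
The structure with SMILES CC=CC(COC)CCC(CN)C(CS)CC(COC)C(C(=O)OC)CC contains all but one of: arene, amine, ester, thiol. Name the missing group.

ester: present (CH(COOCH3) — pendant –COOCH3: carbonyl C bonded to C and –OCH3 → ester).
thiol: present (CH(CH2SH) — pendant –CH2SH → thiol).
amine: present (CH(CH2NH2) — pendant –CH2NH2: N on sp³ C, no adjacent C=O → amine).
arene: no segment matches this pattern.

arene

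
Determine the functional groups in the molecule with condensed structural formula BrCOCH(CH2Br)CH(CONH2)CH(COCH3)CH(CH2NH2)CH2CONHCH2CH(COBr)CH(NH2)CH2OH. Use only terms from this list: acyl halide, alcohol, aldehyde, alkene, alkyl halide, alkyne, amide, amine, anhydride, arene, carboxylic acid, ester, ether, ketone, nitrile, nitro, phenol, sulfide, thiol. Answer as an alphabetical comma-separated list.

Reading the structure from left to right:
  BrCO: –C(=O)Br: carbonyl C bonded to C and to a halogen → acyl halide (not alkyl halide).
  CH(CH2Br): pendant –CH2X: halogen on sp³ carbon → alkyl halide.
  CH(CONH2): pendant –CONH2: carbonyl C bonded to C and N → amide.
  CH(COCH3): pendant –COCH3: carbonyl C bonded to two carbons → ketone.
  CH(CH2NH2): pendant –CH2NH2: N on sp³ C, no adjacent C=O → amine.
  CH2CONHCH2: –C(=O)–N– linkage → amide (the N is not an amine).
  CH(COBr): pendant –C(=O)X: carbonyl C bonded to C and halogen → acyl halide.
  CH(NH2): –NH2 on an sp³ carbon with no adjacent C=O → amine.
  CH2OH: –OH on an sp³ carbon → alcohol.

acyl halide, alcohol, alkyl halide, amide, amine, ketone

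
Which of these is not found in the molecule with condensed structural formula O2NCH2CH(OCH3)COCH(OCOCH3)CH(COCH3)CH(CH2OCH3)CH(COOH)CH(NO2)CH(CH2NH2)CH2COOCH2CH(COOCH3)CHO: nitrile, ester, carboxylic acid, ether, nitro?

ester: present (CH(OCOCH3) — pendant –OC(=O)CH3: an acyloxy group → ester).
nitro: present (O2NCH2 — –NO2 on carbon → nitro group).
carboxylic acid: present (CH(COOH) — pendant –COOH: carbonyl C bonded to C and –OH → carboxylic acid).
ether: present (CH(OCH3) — pendant –OCH3: C–O–C with sp³ C, no adjacent C=O → ether).
nitrile: no segment matches this pattern.

nitrile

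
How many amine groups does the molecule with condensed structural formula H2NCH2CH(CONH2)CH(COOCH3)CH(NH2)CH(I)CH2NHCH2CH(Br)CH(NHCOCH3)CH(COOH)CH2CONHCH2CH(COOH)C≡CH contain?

3

Taking each segment in turn:
  H2NCH2: –NH2 on an sp³ carbon with no adjacent C=O → amine.
  CH(CONH2): pendant –CONH2: carbonyl C bonded to C and N → amide.
  CH(COOCH3): pendant –COOCH3: carbonyl C bonded to C and –OCH3 → ester.
  CH(NH2): –NH2 on an sp³ carbon with no adjacent C=O → amine.
  CH(I): halogen on an sp³ carbon → alkyl halide.
  CH2NHCH2: C–N–C with sp³ carbons and no adjacent C=O → amine (secondary).
  CH(Br): halogen on an sp³ carbon → alkyl halide.
  CH(NHCOCH3): pendant –NHC(=O)CH3: N bonded to a carbonyl → amide (not amine).
  CH(COOH): pendant –COOH: carbonyl C bonded to C and –OH → carboxylic acid.
  CH2CONHCH2: –C(=O)–N– linkage → amide (the N is not an amine).
  CH(COOH): pendant –COOH: carbonyl C bonded to C and –OH → carboxylic acid.
  C≡CH: C≡C triple bond → alkyne.
Amine appears at: H2NCH2, CH(NH2), CH2NHCH2 → 3.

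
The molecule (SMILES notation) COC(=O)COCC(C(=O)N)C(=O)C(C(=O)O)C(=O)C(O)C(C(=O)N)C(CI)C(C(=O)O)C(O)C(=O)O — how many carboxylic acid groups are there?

3

Reading the structure from left to right:
  CH3OOC: CH3O–C(=O)–: carbonyl C bonded to C and to –OCH3 → ester (not ketone + ether).
  CH2OCH2: C–O–C with sp³ carbons on both sides and no adjacent C=O → ether.
  CH(CONH2): pendant –CONH2: carbonyl C bonded to C and N → amide.
  CO: –C(=O)– with carbon on both sides → ketone.
  CH(COOH): pendant –COOH: carbonyl C bonded to C and –OH → carboxylic acid.
  CO: –C(=O)– with carbon on both sides → ketone.
  CH(OH): –OH on an sp³ carbon → alcohol (secondary).
  CH(CONH2): pendant –CONH2: carbonyl C bonded to C and N → amide.
  CH(CH2I): pendant –CH2X: halogen on sp³ carbon → alkyl halide.
  CH(COOH): pendant –COOH: carbonyl C bonded to C and –OH → carboxylic acid.
  CH(OH): –OH on an sp³ carbon → alcohol (secondary).
  COOH: –COOH: carbonyl C bonded to –OH and C → carboxylic acid (the –OH is not a separate alcohol).
Carboxylic acid appears at: CH(COOH), CH(COOH), COOH → 3.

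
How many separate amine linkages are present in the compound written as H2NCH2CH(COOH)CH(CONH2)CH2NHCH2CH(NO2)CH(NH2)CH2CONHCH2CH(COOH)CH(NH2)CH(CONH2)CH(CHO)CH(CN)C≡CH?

Reading the structure from left to right:
  H2NCH2: –NH2 on an sp³ carbon with no adjacent C=O → amine.
  CH(COOH): pendant –COOH: carbonyl C bonded to C and –OH → carboxylic acid.
  CH(CONH2): pendant –CONH2: carbonyl C bonded to C and N → amide.
  CH2NHCH2: C–N–C with sp³ carbons and no adjacent C=O → amine (secondary).
  CH(NO2): –NO2 on an sp³ carbon → nitro (the N=O is not a carbonyl).
  CH(NH2): –NH2 on an sp³ carbon with no adjacent C=O → amine.
  CH2CONHCH2: –C(=O)–N– linkage → amide (the N is not an amine).
  CH(COOH): pendant –COOH: carbonyl C bonded to C and –OH → carboxylic acid.
  CH(NH2): –NH2 on an sp³ carbon with no adjacent C=O → amine.
  CH(CONH2): pendant –CONH2: carbonyl C bonded to C and N → amide.
  CH(CHO): pendant –CHO: carbonyl C bonded to C and H → aldehyde.
  CH(CN): pendant –C≡N: nitrile.
  C≡CH: C≡C triple bond → alkyne.
Amine appears at: H2NCH2, CH2NHCH2, CH(NH2), CH(NH2) → 4.

4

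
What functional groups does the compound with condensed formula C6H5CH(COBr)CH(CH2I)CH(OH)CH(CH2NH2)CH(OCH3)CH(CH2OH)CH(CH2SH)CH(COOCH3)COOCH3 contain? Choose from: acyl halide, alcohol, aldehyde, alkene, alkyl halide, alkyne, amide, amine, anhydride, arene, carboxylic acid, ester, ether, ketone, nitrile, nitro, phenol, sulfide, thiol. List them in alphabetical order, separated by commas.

C6H5– phenyl ring → arene.
pendant –C(=O)X: carbonyl C bonded to C and halogen → acyl halide.
pendant –CH2X: halogen on sp³ carbon → alkyl halide.
–OH on an sp³ carbon → alcohol (secondary).
pendant –CH2NH2: N on sp³ C, no adjacent C=O → amine.
pendant –OCH3: C–O–C with sp³ C, no adjacent C=O → ether.
pendant –CH2OH on an sp³ backbone C → alcohol.
pendant –CH2SH → thiol.
pendant –COOCH3: carbonyl C bonded to C and –OCH3 → ester.
–C(=O)OCH3: carbonyl C bonded to C and to –OCH3 → ester (not ketone + ether).

acyl halide, alcohol, alkyl halide, amine, arene, ester, ether, thiol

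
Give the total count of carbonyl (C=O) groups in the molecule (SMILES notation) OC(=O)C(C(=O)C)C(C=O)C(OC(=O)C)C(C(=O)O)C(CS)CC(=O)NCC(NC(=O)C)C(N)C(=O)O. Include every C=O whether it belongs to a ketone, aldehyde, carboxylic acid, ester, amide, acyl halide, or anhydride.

HOOC: carboxylic acid, 1 C=O (running total 1).
CH(COCH3): ketone, 1 C=O (running total 2).
CH(CHO): aldehyde, 1 C=O (running total 3).
CH(OCOCH3): ester, 1 C=O (running total 4).
CH(COOH): carboxylic acid, 1 C=O (running total 5).
CH2CONHCH2: amide, 1 C=O (running total 6).
CH(NHCOCH3): amide, 1 C=O (running total 7).
COOH: carboxylic acid, 1 C=O (running total 8).

8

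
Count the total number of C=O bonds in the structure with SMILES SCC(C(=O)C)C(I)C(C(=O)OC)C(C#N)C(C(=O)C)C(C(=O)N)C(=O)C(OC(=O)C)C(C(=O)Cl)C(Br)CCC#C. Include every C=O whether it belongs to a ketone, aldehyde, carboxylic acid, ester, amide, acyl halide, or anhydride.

CH(COCH3): ketone, 1 C=O (running total 1).
CH(COOCH3): ester, 1 C=O (running total 2).
CH(COCH3): ketone, 1 C=O (running total 3).
CH(CONH2): amide, 1 C=O (running total 4).
CO: ketone, 1 C=O (running total 5).
CH(OCOCH3): ester, 1 C=O (running total 6).
CH(COCl): acyl halide, 1 C=O (running total 7).

7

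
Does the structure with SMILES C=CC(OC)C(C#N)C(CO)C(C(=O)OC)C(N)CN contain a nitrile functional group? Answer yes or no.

yes

C=C double bond → alkene.
pendant –OCH3: C–O–C with sp³ C, no adjacent C=O → ether.
pendant –C≡N: nitrile.
pendant –CH2OH on an sp³ backbone C → alcohol.
pendant –COOCH3: carbonyl C bonded to C and –OCH3 → ester.
–NH2 on an sp³ carbon with no adjacent C=O → amine.
–NH2 on an sp³ carbon with no adjacent C=O → amine.
The CH(CN) segment supplies the nitrile: pendant –C≡N: nitrile.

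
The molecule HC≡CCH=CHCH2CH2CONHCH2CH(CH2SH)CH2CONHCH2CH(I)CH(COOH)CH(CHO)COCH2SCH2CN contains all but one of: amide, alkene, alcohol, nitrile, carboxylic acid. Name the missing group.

alcohol

alkene: present (CH=CH — C=C double bond → alkene).
carboxylic acid: present (CH(COOH) — pendant –COOH: carbonyl C bonded to C and –OH → carboxylic acid).
nitrile: present (CN — –C≡N: carbon triple-bonded to nitrogen → nitrile).
amide: present (CH2CONHCH2 — –C(=O)–N– linkage → amide (the N is not an amine)).
alcohol: absent. In CH(COOH), the –OH sits on a carbonyl carbon, making it part of a carboxylic acid, not an alcohol.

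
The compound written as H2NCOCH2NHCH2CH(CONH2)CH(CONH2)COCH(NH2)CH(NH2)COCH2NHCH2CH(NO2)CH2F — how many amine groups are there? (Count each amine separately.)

Working along the chain:
  H2NCO: –C(=O)NH2: carbonyl C bonded to C and to N → amide (the N is not a separate amine).
  CH2NHCH2: C–N–C with sp³ carbons and no adjacent C=O → amine (secondary).
  CH(CONH2): pendant –CONH2: carbonyl C bonded to C and N → amide.
  CH(CONH2): pendant –CONH2: carbonyl C bonded to C and N → amide.
  CO: –C(=O)– with carbon on both sides → ketone.
  CH(NH2): –NH2 on an sp³ carbon with no adjacent C=O → amine.
  CH(NH2): –NH2 on an sp³ carbon with no adjacent C=O → amine.
  CO: –C(=O)– with carbon on both sides → ketone.
  CH2NHCH2: C–N–C with sp³ carbons and no adjacent C=O → amine (secondary).
  CH(NO2): –NO2 on an sp³ carbon → nitro (the N=O is not a carbonyl).
  CH2F: halogen on an sp³ carbon → alkyl halide.
Amine appears at: CH2NHCH2, CH(NH2), CH(NH2), CH2NHCH2 → 4.

4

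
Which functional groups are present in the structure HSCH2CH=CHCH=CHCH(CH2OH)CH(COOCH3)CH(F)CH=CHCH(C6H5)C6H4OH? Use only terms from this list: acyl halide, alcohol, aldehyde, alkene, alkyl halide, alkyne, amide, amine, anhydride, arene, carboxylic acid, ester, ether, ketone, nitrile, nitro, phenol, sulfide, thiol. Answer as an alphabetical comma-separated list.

–SH on an sp³ carbon → thiol.
C=C double bond → alkene.
C=C double bond → alkene.
pendant –CH2OH on an sp³ backbone C → alcohol.
pendant –COOCH3: carbonyl C bonded to C and –OCH3 → ester.
halogen on an sp³ carbon → alkyl halide.
C=C double bond → alkene.
pendant –C6H5: benzene ring → arene.
–OH attached directly to an aromatic ring → phenol (not alcohol); the ring itself is an arene.

alcohol, alkene, alkyl halide, arene, ester, phenol, thiol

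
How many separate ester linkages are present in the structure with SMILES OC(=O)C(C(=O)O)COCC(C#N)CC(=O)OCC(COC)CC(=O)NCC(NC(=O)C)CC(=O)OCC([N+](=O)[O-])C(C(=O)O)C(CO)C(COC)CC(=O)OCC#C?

3

Working along the chain:
  HOOC: –COOH: carbonyl C bonded to –OH and C → carboxylic acid (the –OH is not a separate alcohol).
  CH(COOH): pendant –COOH: carbonyl C bonded to C and –OH → carboxylic acid.
  CH2OCH2: C–O–C with sp³ carbons on both sides and no adjacent C=O → ether.
  CH(CN): pendant –C≡N: nitrile.
  CH2COOCH2: –C(=O)–O–C with C on the carbonyl side → ester.
  CH(CH2OCH3): pendant –CH2OCH3: C–O–C linkage → ether.
  CH2CONHCH2: –C(=O)–N– linkage → amide (the N is not an amine).
  CH(NHCOCH3): pendant –NHC(=O)CH3: N bonded to a carbonyl → amide (not amine).
  CH2COOCH2: –C(=O)–O–C with C on the carbonyl side → ester.
  CH(NO2): –NO2 on an sp³ carbon → nitro (the N=O is not a carbonyl).
  CH(COOH): pendant –COOH: carbonyl C bonded to C and –OH → carboxylic acid.
  CH(CH2OH): pendant –CH2OH on an sp³ backbone C → alcohol.
  CH(CH2OCH3): pendant –CH2OCH3: C–O–C linkage → ether.
  CH2COOCH2: –C(=O)–O–C with C on the carbonyl side → ester.
  C≡CH: C≡C triple bond → alkyne.
Ester appears at: CH2COOCH2, CH2COOCH2, CH2COOCH2 → 3.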